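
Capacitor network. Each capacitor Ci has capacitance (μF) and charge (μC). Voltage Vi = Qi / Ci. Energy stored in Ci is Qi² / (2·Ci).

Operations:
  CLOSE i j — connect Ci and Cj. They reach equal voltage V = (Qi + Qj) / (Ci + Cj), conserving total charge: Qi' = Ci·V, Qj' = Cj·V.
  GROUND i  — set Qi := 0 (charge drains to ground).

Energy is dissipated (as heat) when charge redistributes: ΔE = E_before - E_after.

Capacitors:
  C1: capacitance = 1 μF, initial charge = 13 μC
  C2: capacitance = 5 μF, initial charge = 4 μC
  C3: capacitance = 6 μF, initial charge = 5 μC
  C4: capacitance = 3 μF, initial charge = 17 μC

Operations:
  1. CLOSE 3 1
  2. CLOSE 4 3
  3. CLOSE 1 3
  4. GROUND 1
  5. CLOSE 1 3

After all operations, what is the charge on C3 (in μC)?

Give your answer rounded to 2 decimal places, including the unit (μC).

Answer: 17.77 μC

Derivation:
Initial: C1(1μF, Q=13μC, V=13.00V), C2(5μF, Q=4μC, V=0.80V), C3(6μF, Q=5μC, V=0.83V), C4(3μF, Q=17μC, V=5.67V)
Op 1: CLOSE 3-1: Q_total=18.00, C_total=7.00, V=2.57; Q3=15.43, Q1=2.57; dissipated=63.440
Op 2: CLOSE 4-3: Q_total=32.43, C_total=9.00, V=3.60; Q4=10.81, Q3=21.62; dissipated=9.580
Op 3: CLOSE 1-3: Q_total=24.19, C_total=7.00, V=3.46; Q1=3.46, Q3=20.73; dissipated=0.456
Op 4: GROUND 1: Q1=0; energy lost=5.971
Op 5: CLOSE 1-3: Q_total=20.73, C_total=7.00, V=2.96; Q1=2.96, Q3=17.77; dissipated=5.118
Final charges: Q1=2.96, Q2=4.00, Q3=17.77, Q4=10.81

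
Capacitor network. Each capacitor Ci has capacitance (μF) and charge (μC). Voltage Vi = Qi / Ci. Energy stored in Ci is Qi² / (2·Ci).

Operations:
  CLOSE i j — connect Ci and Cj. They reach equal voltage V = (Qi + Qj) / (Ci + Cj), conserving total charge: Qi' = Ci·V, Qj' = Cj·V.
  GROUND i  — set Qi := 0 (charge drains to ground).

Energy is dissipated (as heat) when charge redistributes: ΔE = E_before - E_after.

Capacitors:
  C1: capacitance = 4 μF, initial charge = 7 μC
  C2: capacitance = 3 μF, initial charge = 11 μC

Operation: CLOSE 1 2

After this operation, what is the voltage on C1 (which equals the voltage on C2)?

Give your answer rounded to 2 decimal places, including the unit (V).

Initial: C1(4μF, Q=7μC, V=1.75V), C2(3μF, Q=11μC, V=3.67V)
Op 1: CLOSE 1-2: Q_total=18.00, C_total=7.00, V=2.57; Q1=10.29, Q2=7.71; dissipated=3.149

Answer: 2.57 V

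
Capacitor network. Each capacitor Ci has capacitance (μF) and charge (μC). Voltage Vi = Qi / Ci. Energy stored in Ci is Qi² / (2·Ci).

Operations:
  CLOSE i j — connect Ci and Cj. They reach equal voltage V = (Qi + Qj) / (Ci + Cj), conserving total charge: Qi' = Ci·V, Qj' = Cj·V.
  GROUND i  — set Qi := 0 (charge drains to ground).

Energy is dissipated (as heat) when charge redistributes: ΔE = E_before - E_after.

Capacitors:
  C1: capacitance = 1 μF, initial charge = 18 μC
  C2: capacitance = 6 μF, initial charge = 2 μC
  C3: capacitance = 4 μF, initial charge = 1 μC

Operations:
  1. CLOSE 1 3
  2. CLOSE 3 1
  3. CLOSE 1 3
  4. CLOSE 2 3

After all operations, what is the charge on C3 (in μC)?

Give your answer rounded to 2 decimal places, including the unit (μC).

Answer: 6.88 μC

Derivation:
Initial: C1(1μF, Q=18μC, V=18.00V), C2(6μF, Q=2μC, V=0.33V), C3(4μF, Q=1μC, V=0.25V)
Op 1: CLOSE 1-3: Q_total=19.00, C_total=5.00, V=3.80; Q1=3.80, Q3=15.20; dissipated=126.025
Op 2: CLOSE 3-1: Q_total=19.00, C_total=5.00, V=3.80; Q3=15.20, Q1=3.80; dissipated=0.000
Op 3: CLOSE 1-3: Q_total=19.00, C_total=5.00, V=3.80; Q1=3.80, Q3=15.20; dissipated=0.000
Op 4: CLOSE 2-3: Q_total=17.20, C_total=10.00, V=1.72; Q2=10.32, Q3=6.88; dissipated=14.421
Final charges: Q1=3.80, Q2=10.32, Q3=6.88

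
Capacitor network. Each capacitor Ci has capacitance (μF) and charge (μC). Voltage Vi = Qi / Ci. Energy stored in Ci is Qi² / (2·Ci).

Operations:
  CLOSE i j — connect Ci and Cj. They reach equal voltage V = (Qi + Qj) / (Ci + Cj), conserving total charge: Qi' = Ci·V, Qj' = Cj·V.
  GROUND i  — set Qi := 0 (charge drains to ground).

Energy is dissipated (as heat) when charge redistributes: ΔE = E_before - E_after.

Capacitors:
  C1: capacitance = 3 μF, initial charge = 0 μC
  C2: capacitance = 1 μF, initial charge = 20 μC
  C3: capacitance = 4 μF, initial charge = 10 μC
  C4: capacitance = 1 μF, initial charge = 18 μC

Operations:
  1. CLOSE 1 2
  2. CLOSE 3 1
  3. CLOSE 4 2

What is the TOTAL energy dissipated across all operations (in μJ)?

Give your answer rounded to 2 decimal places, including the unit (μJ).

Answer: 197.61 μJ

Derivation:
Initial: C1(3μF, Q=0μC, V=0.00V), C2(1μF, Q=20μC, V=20.00V), C3(4μF, Q=10μC, V=2.50V), C4(1μF, Q=18μC, V=18.00V)
Op 1: CLOSE 1-2: Q_total=20.00, C_total=4.00, V=5.00; Q1=15.00, Q2=5.00; dissipated=150.000
Op 2: CLOSE 3-1: Q_total=25.00, C_total=7.00, V=3.57; Q3=14.29, Q1=10.71; dissipated=5.357
Op 3: CLOSE 4-2: Q_total=23.00, C_total=2.00, V=11.50; Q4=11.50, Q2=11.50; dissipated=42.250
Total dissipated: 197.607 μJ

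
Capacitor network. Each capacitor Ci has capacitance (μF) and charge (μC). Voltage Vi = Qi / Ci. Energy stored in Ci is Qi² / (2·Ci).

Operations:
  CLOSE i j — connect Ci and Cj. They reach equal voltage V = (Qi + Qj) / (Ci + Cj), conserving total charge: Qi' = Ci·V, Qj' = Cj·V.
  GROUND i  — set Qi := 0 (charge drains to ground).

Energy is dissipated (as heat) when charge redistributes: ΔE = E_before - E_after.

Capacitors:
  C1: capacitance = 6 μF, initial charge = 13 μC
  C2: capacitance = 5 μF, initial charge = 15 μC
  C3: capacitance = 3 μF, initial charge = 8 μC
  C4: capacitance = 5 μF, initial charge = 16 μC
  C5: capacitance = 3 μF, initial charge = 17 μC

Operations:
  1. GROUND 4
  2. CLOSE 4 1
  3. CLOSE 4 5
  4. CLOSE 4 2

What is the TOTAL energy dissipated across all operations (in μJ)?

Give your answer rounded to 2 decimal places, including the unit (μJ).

Initial: C1(6μF, Q=13μC, V=2.17V), C2(5μF, Q=15μC, V=3.00V), C3(3μF, Q=8μC, V=2.67V), C4(5μF, Q=16μC, V=3.20V), C5(3μF, Q=17μC, V=5.67V)
Op 1: GROUND 4: Q4=0; energy lost=25.600
Op 2: CLOSE 4-1: Q_total=13.00, C_total=11.00, V=1.18; Q4=5.91, Q1=7.09; dissipated=6.402
Op 3: CLOSE 4-5: Q_total=22.91, C_total=8.00, V=2.86; Q4=14.32, Q5=8.59; dissipated=18.857
Op 4: CLOSE 4-2: Q_total=29.32, C_total=10.00, V=2.93; Q4=14.66, Q2=14.66; dissipated=0.023
Total dissipated: 50.882 μJ

Answer: 50.88 μJ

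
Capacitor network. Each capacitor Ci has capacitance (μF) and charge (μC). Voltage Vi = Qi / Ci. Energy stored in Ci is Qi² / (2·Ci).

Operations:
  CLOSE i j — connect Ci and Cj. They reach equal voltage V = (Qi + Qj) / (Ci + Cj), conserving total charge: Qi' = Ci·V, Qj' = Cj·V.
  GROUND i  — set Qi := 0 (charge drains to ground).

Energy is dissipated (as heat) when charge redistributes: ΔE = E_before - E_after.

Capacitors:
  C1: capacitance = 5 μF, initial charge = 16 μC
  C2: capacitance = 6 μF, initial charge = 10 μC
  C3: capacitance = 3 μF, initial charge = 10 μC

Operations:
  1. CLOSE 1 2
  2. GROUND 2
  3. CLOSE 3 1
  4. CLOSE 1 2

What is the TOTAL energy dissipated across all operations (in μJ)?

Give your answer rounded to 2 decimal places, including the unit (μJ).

Answer: 30.99 μJ

Derivation:
Initial: C1(5μF, Q=16μC, V=3.20V), C2(6μF, Q=10μC, V=1.67V), C3(3μF, Q=10μC, V=3.33V)
Op 1: CLOSE 1-2: Q_total=26.00, C_total=11.00, V=2.36; Q1=11.82, Q2=14.18; dissipated=3.206
Op 2: GROUND 2: Q2=0; energy lost=16.760
Op 3: CLOSE 3-1: Q_total=21.82, C_total=8.00, V=2.73; Q3=8.18, Q1=13.64; dissipated=0.882
Op 4: CLOSE 1-2: Q_total=13.64, C_total=11.00, V=1.24; Q1=6.20, Q2=7.44; dissipated=10.143
Total dissipated: 30.991 μJ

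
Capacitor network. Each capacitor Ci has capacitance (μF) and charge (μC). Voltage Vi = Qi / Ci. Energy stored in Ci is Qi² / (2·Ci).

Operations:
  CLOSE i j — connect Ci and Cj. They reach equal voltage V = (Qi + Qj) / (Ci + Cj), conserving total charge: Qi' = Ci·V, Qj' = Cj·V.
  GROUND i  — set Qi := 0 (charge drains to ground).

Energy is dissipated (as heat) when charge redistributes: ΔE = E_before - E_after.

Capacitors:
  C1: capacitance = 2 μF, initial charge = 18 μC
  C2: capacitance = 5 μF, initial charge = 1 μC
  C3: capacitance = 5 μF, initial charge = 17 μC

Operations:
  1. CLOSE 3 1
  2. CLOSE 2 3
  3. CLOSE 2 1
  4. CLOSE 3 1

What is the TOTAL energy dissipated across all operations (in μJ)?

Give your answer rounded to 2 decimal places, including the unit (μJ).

Answer: 55.65 μJ

Derivation:
Initial: C1(2μF, Q=18μC, V=9.00V), C2(5μF, Q=1μC, V=0.20V), C3(5μF, Q=17μC, V=3.40V)
Op 1: CLOSE 3-1: Q_total=35.00, C_total=7.00, V=5.00; Q3=25.00, Q1=10.00; dissipated=22.400
Op 2: CLOSE 2-3: Q_total=26.00, C_total=10.00, V=2.60; Q2=13.00, Q3=13.00; dissipated=28.800
Op 3: CLOSE 2-1: Q_total=23.00, C_total=7.00, V=3.29; Q2=16.43, Q1=6.57; dissipated=4.114
Op 4: CLOSE 3-1: Q_total=19.57, C_total=7.00, V=2.80; Q3=13.98, Q1=5.59; dissipated=0.336
Total dissipated: 55.650 μJ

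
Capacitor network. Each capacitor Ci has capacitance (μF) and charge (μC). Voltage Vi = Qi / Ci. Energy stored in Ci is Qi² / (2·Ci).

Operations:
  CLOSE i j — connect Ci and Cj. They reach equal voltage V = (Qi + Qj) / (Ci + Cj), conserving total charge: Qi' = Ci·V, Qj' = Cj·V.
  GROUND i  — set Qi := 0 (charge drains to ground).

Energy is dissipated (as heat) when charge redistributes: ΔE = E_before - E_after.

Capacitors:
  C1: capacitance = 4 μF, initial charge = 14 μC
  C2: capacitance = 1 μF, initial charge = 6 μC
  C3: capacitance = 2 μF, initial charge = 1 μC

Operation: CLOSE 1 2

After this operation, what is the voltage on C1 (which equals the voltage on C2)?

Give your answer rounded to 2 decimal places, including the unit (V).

Answer: 4.00 V

Derivation:
Initial: C1(4μF, Q=14μC, V=3.50V), C2(1μF, Q=6μC, V=6.00V), C3(2μF, Q=1μC, V=0.50V)
Op 1: CLOSE 1-2: Q_total=20.00, C_total=5.00, V=4.00; Q1=16.00, Q2=4.00; dissipated=2.500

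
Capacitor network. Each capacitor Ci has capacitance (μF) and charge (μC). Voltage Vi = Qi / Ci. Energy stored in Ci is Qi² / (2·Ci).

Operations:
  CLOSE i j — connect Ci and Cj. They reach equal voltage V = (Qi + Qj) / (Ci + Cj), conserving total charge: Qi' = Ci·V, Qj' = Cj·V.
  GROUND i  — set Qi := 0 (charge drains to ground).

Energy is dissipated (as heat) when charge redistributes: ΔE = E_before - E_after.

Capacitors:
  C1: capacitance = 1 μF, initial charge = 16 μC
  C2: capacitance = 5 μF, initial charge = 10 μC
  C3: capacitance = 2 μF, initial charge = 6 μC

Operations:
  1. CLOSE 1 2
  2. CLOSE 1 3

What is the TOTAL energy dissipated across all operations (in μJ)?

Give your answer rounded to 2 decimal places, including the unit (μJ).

Initial: C1(1μF, Q=16μC, V=16.00V), C2(5μF, Q=10μC, V=2.00V), C3(2μF, Q=6μC, V=3.00V)
Op 1: CLOSE 1-2: Q_total=26.00, C_total=6.00, V=4.33; Q1=4.33, Q2=21.67; dissipated=81.667
Op 2: CLOSE 1-3: Q_total=10.33, C_total=3.00, V=3.44; Q1=3.44, Q3=6.89; dissipated=0.593
Total dissipated: 82.259 μJ

Answer: 82.26 μJ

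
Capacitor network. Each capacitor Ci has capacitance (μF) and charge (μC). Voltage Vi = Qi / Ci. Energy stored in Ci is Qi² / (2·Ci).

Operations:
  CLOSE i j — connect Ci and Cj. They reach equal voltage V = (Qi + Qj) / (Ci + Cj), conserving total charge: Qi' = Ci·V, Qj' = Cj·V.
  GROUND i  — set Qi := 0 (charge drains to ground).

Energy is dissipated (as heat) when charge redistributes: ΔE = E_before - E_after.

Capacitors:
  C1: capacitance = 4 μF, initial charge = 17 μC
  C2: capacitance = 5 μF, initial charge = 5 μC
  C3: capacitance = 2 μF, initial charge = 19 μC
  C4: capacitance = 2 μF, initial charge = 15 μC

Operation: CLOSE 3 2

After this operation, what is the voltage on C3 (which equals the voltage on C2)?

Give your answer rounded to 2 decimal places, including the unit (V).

Answer: 3.43 V

Derivation:
Initial: C1(4μF, Q=17μC, V=4.25V), C2(5μF, Q=5μC, V=1.00V), C3(2μF, Q=19μC, V=9.50V), C4(2μF, Q=15μC, V=7.50V)
Op 1: CLOSE 3-2: Q_total=24.00, C_total=7.00, V=3.43; Q3=6.86, Q2=17.14; dissipated=51.607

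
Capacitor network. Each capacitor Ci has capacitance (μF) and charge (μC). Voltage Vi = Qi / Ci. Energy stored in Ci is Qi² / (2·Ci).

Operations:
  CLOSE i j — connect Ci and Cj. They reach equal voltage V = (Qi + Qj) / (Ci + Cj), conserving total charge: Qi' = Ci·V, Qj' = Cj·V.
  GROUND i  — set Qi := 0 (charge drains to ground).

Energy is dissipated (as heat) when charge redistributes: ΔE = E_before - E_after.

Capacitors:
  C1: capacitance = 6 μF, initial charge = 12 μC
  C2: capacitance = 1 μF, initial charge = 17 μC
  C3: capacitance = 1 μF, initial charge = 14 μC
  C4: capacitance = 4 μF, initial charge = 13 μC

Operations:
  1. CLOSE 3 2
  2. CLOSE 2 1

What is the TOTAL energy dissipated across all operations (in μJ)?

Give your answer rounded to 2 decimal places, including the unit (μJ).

Answer: 80.36 μJ

Derivation:
Initial: C1(6μF, Q=12μC, V=2.00V), C2(1μF, Q=17μC, V=17.00V), C3(1μF, Q=14μC, V=14.00V), C4(4μF, Q=13μC, V=3.25V)
Op 1: CLOSE 3-2: Q_total=31.00, C_total=2.00, V=15.50; Q3=15.50, Q2=15.50; dissipated=2.250
Op 2: CLOSE 2-1: Q_total=27.50, C_total=7.00, V=3.93; Q2=3.93, Q1=23.57; dissipated=78.107
Total dissipated: 80.357 μJ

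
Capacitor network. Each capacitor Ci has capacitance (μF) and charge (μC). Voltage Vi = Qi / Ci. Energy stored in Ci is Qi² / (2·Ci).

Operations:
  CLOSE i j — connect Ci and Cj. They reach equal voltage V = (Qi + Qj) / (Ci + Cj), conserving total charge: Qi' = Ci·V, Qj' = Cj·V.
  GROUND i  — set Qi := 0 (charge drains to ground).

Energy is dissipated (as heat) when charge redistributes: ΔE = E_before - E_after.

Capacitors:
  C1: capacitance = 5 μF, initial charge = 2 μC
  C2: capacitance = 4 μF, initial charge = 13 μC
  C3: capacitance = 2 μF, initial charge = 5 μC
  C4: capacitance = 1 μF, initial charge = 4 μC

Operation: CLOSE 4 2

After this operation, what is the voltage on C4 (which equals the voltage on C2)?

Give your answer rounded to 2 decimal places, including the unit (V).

Answer: 3.40 V

Derivation:
Initial: C1(5μF, Q=2μC, V=0.40V), C2(4μF, Q=13μC, V=3.25V), C3(2μF, Q=5μC, V=2.50V), C4(1μF, Q=4μC, V=4.00V)
Op 1: CLOSE 4-2: Q_total=17.00, C_total=5.00, V=3.40; Q4=3.40, Q2=13.60; dissipated=0.225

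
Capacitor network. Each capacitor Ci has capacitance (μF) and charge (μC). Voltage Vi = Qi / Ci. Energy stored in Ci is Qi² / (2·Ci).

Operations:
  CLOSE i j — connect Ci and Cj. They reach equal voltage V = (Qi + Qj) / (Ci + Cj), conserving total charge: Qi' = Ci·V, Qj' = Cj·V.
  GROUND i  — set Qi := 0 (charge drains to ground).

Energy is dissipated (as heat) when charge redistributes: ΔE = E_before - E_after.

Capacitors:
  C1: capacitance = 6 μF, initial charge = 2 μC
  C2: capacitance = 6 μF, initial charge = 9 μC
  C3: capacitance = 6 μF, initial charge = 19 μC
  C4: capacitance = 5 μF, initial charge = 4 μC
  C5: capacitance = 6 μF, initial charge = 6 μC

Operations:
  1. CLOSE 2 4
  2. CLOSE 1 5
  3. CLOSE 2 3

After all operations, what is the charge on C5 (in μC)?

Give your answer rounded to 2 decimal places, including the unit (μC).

Initial: C1(6μF, Q=2μC, V=0.33V), C2(6μF, Q=9μC, V=1.50V), C3(6μF, Q=19μC, V=3.17V), C4(5μF, Q=4μC, V=0.80V), C5(6μF, Q=6μC, V=1.00V)
Op 1: CLOSE 2-4: Q_total=13.00, C_total=11.00, V=1.18; Q2=7.09, Q4=5.91; dissipated=0.668
Op 2: CLOSE 1-5: Q_total=8.00, C_total=12.00, V=0.67; Q1=4.00, Q5=4.00; dissipated=0.667
Op 3: CLOSE 2-3: Q_total=26.09, C_total=12.00, V=2.17; Q2=13.05, Q3=13.05; dissipated=5.909
Final charges: Q1=4.00, Q2=13.05, Q3=13.05, Q4=5.91, Q5=4.00

Answer: 4.00 μC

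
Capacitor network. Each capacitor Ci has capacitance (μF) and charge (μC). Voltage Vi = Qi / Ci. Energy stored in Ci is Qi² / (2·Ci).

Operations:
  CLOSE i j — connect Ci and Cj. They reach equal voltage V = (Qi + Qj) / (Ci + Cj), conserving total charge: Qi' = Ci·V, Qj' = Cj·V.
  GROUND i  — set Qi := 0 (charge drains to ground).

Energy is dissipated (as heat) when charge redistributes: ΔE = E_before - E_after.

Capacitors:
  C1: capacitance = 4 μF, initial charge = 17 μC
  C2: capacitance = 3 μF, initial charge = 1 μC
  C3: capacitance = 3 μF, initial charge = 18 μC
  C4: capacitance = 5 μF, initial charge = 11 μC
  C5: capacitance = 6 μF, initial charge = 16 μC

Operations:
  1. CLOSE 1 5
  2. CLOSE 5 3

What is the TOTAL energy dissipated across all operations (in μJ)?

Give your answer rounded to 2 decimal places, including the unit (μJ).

Initial: C1(4μF, Q=17μC, V=4.25V), C2(3μF, Q=1μC, V=0.33V), C3(3μF, Q=18μC, V=6.00V), C4(5μF, Q=11μC, V=2.20V), C5(6μF, Q=16μC, V=2.67V)
Op 1: CLOSE 1-5: Q_total=33.00, C_total=10.00, V=3.30; Q1=13.20, Q5=19.80; dissipated=3.008
Op 2: CLOSE 5-3: Q_total=37.80, C_total=9.00, V=4.20; Q5=25.20, Q3=12.60; dissipated=7.290
Total dissipated: 10.298 μJ

Answer: 10.30 μJ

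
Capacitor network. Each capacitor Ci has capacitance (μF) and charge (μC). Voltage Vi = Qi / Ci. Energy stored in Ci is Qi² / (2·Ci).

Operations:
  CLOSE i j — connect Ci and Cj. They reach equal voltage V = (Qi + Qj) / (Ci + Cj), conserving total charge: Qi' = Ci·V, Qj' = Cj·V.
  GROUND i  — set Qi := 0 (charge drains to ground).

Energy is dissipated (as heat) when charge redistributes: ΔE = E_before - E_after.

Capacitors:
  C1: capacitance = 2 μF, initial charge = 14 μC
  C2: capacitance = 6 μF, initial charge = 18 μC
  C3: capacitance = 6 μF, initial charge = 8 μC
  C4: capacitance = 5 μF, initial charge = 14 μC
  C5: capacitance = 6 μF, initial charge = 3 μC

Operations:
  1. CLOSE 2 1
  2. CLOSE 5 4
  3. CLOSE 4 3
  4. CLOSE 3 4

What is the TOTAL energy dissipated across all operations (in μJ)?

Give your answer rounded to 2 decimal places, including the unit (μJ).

Answer: 19.27 μJ

Derivation:
Initial: C1(2μF, Q=14μC, V=7.00V), C2(6μF, Q=18μC, V=3.00V), C3(6μF, Q=8μC, V=1.33V), C4(5μF, Q=14μC, V=2.80V), C5(6μF, Q=3μC, V=0.50V)
Op 1: CLOSE 2-1: Q_total=32.00, C_total=8.00, V=4.00; Q2=24.00, Q1=8.00; dissipated=12.000
Op 2: CLOSE 5-4: Q_total=17.00, C_total=11.00, V=1.55; Q5=9.27, Q4=7.73; dissipated=7.214
Op 3: CLOSE 4-3: Q_total=15.73, C_total=11.00, V=1.43; Q4=7.15, Q3=8.58; dissipated=0.061
Op 4: CLOSE 3-4: Q_total=15.73, C_total=11.00, V=1.43; Q3=8.58, Q4=7.15; dissipated=0.000
Total dissipated: 19.275 μJ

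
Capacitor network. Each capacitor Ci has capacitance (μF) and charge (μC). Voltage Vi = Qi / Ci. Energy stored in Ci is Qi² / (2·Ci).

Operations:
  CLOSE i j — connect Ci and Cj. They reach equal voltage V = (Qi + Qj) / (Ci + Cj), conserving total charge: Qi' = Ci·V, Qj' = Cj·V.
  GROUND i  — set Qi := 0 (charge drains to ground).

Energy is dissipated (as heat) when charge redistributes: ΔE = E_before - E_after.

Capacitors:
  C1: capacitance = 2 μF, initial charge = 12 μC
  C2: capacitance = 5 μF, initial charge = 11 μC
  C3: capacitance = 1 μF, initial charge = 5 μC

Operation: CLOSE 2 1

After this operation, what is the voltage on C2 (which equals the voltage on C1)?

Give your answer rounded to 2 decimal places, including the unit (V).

Answer: 3.29 V

Derivation:
Initial: C1(2μF, Q=12μC, V=6.00V), C2(5μF, Q=11μC, V=2.20V), C3(1μF, Q=5μC, V=5.00V)
Op 1: CLOSE 2-1: Q_total=23.00, C_total=7.00, V=3.29; Q2=16.43, Q1=6.57; dissipated=10.314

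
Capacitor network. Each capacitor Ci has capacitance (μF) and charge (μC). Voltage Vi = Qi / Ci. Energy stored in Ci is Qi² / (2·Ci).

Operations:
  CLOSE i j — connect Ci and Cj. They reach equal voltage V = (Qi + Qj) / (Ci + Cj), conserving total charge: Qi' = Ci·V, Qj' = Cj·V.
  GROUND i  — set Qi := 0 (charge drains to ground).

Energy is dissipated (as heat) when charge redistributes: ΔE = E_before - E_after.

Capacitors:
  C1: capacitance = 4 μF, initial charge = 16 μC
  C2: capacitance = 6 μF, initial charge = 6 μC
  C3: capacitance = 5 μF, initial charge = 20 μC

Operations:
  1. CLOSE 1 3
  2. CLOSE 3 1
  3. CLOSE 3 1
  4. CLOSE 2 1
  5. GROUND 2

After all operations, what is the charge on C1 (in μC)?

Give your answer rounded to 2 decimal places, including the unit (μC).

Initial: C1(4μF, Q=16μC, V=4.00V), C2(6μF, Q=6μC, V=1.00V), C3(5μF, Q=20μC, V=4.00V)
Op 1: CLOSE 1-3: Q_total=36.00, C_total=9.00, V=4.00; Q1=16.00, Q3=20.00; dissipated=0.000
Op 2: CLOSE 3-1: Q_total=36.00, C_total=9.00, V=4.00; Q3=20.00, Q1=16.00; dissipated=0.000
Op 3: CLOSE 3-1: Q_total=36.00, C_total=9.00, V=4.00; Q3=20.00, Q1=16.00; dissipated=0.000
Op 4: CLOSE 2-1: Q_total=22.00, C_total=10.00, V=2.20; Q2=13.20, Q1=8.80; dissipated=10.800
Op 5: GROUND 2: Q2=0; energy lost=14.520
Final charges: Q1=8.80, Q2=0.00, Q3=20.00

Answer: 8.80 μC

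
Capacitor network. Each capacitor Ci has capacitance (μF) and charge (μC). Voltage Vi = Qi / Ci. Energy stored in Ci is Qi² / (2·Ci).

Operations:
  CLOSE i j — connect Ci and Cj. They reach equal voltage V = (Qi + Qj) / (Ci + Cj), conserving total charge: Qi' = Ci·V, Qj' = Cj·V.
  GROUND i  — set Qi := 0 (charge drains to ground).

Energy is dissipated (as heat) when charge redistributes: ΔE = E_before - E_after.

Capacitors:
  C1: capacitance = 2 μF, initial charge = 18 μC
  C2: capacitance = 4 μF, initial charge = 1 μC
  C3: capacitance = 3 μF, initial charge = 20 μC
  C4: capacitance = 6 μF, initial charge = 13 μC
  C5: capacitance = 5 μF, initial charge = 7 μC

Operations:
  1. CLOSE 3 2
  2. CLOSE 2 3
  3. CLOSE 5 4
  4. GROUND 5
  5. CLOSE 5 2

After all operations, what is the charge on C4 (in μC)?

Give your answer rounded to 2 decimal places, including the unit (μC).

Answer: 10.91 μC

Derivation:
Initial: C1(2μF, Q=18μC, V=9.00V), C2(4μF, Q=1μC, V=0.25V), C3(3μF, Q=20μC, V=6.67V), C4(6μF, Q=13μC, V=2.17V), C5(5μF, Q=7μC, V=1.40V)
Op 1: CLOSE 3-2: Q_total=21.00, C_total=7.00, V=3.00; Q3=9.00, Q2=12.00; dissipated=35.292
Op 2: CLOSE 2-3: Q_total=21.00, C_total=7.00, V=3.00; Q2=12.00, Q3=9.00; dissipated=0.000
Op 3: CLOSE 5-4: Q_total=20.00, C_total=11.00, V=1.82; Q5=9.09, Q4=10.91; dissipated=0.802
Op 4: GROUND 5: Q5=0; energy lost=8.264
Op 5: CLOSE 5-2: Q_total=12.00, C_total=9.00, V=1.33; Q5=6.67, Q2=5.33; dissipated=10.000
Final charges: Q1=18.00, Q2=5.33, Q3=9.00, Q4=10.91, Q5=6.67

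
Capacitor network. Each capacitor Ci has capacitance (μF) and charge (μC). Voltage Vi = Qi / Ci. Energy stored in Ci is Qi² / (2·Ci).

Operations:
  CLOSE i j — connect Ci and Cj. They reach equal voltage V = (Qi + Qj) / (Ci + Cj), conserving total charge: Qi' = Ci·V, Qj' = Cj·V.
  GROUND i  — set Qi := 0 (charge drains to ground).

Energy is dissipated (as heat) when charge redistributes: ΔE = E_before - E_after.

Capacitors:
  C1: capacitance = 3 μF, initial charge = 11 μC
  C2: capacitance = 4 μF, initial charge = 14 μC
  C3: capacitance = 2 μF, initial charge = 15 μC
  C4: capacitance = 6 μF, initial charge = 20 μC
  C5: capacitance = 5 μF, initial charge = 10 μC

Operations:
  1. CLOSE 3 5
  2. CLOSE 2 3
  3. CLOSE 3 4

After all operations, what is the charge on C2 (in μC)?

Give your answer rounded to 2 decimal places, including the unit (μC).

Initial: C1(3μF, Q=11μC, V=3.67V), C2(4μF, Q=14μC, V=3.50V), C3(2μF, Q=15μC, V=7.50V), C4(6μF, Q=20μC, V=3.33V), C5(5μF, Q=10μC, V=2.00V)
Op 1: CLOSE 3-5: Q_total=25.00, C_total=7.00, V=3.57; Q3=7.14, Q5=17.86; dissipated=21.607
Op 2: CLOSE 2-3: Q_total=21.14, C_total=6.00, V=3.52; Q2=14.10, Q3=7.05; dissipated=0.003
Op 3: CLOSE 3-4: Q_total=27.05, C_total=8.00, V=3.38; Q3=6.76, Q4=20.29; dissipated=0.027
Final charges: Q1=11.00, Q2=14.10, Q3=6.76, Q4=20.29, Q5=17.86

Answer: 14.10 μC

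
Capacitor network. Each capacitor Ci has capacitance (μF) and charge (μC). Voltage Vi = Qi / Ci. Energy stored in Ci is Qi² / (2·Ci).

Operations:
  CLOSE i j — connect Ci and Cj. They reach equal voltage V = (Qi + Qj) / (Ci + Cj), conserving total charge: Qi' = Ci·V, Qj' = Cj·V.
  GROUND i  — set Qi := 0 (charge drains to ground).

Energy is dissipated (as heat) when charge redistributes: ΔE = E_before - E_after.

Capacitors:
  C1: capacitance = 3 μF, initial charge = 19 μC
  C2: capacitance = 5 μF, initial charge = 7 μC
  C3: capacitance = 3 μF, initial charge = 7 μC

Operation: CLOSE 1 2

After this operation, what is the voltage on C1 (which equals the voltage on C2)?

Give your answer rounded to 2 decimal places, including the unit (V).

Answer: 3.25 V

Derivation:
Initial: C1(3μF, Q=19μC, V=6.33V), C2(5μF, Q=7μC, V=1.40V), C3(3μF, Q=7μC, V=2.33V)
Op 1: CLOSE 1-2: Q_total=26.00, C_total=8.00, V=3.25; Q1=9.75, Q2=16.25; dissipated=22.817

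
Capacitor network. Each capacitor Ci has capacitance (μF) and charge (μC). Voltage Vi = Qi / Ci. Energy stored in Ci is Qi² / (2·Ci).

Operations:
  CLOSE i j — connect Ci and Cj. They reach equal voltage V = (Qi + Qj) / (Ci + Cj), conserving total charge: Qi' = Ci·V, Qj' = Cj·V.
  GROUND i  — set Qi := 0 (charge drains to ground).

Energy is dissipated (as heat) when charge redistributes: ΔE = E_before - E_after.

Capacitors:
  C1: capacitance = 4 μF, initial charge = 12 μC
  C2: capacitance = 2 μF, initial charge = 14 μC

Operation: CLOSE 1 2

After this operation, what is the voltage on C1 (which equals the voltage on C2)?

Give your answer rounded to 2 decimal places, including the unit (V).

Answer: 4.33 V

Derivation:
Initial: C1(4μF, Q=12μC, V=3.00V), C2(2μF, Q=14μC, V=7.00V)
Op 1: CLOSE 1-2: Q_total=26.00, C_total=6.00, V=4.33; Q1=17.33, Q2=8.67; dissipated=10.667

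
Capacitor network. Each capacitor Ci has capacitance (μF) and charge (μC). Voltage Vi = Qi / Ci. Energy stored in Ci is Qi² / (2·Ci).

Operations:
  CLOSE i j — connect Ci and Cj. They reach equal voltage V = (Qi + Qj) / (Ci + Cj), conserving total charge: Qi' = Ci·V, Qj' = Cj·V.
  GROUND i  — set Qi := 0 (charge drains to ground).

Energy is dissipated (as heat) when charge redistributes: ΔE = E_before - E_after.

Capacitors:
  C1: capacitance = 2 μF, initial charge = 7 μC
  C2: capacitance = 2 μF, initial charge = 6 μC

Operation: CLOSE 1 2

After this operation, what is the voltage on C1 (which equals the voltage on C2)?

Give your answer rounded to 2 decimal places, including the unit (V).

Answer: 3.25 V

Derivation:
Initial: C1(2μF, Q=7μC, V=3.50V), C2(2μF, Q=6μC, V=3.00V)
Op 1: CLOSE 1-2: Q_total=13.00, C_total=4.00, V=3.25; Q1=6.50, Q2=6.50; dissipated=0.125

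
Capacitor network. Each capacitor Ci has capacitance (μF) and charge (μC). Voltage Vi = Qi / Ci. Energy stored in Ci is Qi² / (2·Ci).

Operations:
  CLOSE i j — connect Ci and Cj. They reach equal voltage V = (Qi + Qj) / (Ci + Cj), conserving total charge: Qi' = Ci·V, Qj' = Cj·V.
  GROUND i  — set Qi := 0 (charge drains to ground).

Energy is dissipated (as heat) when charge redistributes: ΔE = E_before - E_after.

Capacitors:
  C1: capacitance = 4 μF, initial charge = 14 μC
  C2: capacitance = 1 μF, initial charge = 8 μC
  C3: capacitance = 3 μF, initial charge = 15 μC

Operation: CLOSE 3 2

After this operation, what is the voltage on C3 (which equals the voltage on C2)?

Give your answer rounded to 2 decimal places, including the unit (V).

Answer: 5.75 V

Derivation:
Initial: C1(4μF, Q=14μC, V=3.50V), C2(1μF, Q=8μC, V=8.00V), C3(3μF, Q=15μC, V=5.00V)
Op 1: CLOSE 3-2: Q_total=23.00, C_total=4.00, V=5.75; Q3=17.25, Q2=5.75; dissipated=3.375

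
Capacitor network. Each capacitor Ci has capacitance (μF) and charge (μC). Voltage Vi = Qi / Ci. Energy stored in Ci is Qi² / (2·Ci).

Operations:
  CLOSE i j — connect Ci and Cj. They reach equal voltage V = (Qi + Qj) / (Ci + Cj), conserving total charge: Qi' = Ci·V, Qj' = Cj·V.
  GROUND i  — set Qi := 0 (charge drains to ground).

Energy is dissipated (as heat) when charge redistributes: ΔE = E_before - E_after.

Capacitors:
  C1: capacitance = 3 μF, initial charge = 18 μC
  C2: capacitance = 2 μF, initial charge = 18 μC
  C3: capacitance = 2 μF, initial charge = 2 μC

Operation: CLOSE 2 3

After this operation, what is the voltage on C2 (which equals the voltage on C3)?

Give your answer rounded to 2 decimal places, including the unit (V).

Initial: C1(3μF, Q=18μC, V=6.00V), C2(2μF, Q=18μC, V=9.00V), C3(2μF, Q=2μC, V=1.00V)
Op 1: CLOSE 2-3: Q_total=20.00, C_total=4.00, V=5.00; Q2=10.00, Q3=10.00; dissipated=32.000

Answer: 5.00 V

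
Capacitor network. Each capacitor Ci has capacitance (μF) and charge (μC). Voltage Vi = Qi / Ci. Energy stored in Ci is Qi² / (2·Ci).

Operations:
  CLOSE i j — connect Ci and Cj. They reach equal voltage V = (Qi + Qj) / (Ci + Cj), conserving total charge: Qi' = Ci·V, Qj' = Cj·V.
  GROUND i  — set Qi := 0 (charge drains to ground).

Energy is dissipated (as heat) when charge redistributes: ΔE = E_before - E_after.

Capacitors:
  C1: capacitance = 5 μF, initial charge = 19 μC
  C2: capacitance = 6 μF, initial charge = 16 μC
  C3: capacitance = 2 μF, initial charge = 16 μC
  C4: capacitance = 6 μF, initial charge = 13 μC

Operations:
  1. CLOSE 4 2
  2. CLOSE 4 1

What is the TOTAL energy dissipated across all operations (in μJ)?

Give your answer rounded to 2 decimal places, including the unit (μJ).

Initial: C1(5μF, Q=19μC, V=3.80V), C2(6μF, Q=16μC, V=2.67V), C3(2μF, Q=16μC, V=8.00V), C4(6μF, Q=13μC, V=2.17V)
Op 1: CLOSE 4-2: Q_total=29.00, C_total=12.00, V=2.42; Q4=14.50, Q2=14.50; dissipated=0.375
Op 2: CLOSE 4-1: Q_total=33.50, C_total=11.00, V=3.05; Q4=18.27, Q1=15.23; dissipated=2.609
Total dissipated: 2.984 μJ

Answer: 2.98 μJ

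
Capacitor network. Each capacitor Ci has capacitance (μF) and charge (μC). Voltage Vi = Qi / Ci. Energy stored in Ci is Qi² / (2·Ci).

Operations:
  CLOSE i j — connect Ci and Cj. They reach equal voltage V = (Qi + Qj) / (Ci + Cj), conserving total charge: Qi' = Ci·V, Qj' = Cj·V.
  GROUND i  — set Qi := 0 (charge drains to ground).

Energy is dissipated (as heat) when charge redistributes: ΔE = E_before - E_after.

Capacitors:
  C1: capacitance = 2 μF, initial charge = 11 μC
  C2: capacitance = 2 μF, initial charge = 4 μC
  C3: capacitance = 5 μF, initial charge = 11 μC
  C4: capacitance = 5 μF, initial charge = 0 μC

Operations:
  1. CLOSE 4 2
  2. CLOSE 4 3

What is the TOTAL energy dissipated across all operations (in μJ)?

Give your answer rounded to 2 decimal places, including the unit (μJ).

Initial: C1(2μF, Q=11μC, V=5.50V), C2(2μF, Q=4μC, V=2.00V), C3(5μF, Q=11μC, V=2.20V), C4(5μF, Q=0μC, V=0.00V)
Op 1: CLOSE 4-2: Q_total=4.00, C_total=7.00, V=0.57; Q4=2.86, Q2=1.14; dissipated=2.857
Op 2: CLOSE 4-3: Q_total=13.86, C_total=10.00, V=1.39; Q4=6.93, Q3=6.93; dissipated=3.315
Total dissipated: 6.172 μJ

Answer: 6.17 μJ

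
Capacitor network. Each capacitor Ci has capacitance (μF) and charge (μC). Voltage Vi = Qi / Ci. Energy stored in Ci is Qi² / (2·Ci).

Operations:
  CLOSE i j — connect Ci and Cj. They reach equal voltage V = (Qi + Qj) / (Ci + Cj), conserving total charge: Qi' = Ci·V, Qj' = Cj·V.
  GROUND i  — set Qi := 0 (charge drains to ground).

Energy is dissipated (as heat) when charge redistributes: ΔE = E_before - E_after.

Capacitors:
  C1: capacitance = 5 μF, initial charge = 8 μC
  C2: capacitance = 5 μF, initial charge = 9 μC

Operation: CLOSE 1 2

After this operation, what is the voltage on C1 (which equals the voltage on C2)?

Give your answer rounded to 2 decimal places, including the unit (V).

Initial: C1(5μF, Q=8μC, V=1.60V), C2(5μF, Q=9μC, V=1.80V)
Op 1: CLOSE 1-2: Q_total=17.00, C_total=10.00, V=1.70; Q1=8.50, Q2=8.50; dissipated=0.050

Answer: 1.70 V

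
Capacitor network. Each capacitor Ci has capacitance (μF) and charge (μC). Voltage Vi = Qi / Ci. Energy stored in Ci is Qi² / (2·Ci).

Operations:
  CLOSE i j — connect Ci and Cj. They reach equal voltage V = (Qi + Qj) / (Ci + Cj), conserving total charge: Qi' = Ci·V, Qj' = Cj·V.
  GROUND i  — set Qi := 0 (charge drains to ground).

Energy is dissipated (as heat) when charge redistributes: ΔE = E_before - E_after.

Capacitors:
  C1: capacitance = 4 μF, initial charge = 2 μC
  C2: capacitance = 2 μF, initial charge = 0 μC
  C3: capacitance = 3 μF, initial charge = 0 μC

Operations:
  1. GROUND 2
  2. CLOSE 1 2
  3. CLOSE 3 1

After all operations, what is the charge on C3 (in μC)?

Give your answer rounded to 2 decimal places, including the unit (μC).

Answer: 0.57 μC

Derivation:
Initial: C1(4μF, Q=2μC, V=0.50V), C2(2μF, Q=0μC, V=0.00V), C3(3μF, Q=0μC, V=0.00V)
Op 1: GROUND 2: Q2=0; energy lost=0.000
Op 2: CLOSE 1-2: Q_total=2.00, C_total=6.00, V=0.33; Q1=1.33, Q2=0.67; dissipated=0.167
Op 3: CLOSE 3-1: Q_total=1.33, C_total=7.00, V=0.19; Q3=0.57, Q1=0.76; dissipated=0.095
Final charges: Q1=0.76, Q2=0.67, Q3=0.57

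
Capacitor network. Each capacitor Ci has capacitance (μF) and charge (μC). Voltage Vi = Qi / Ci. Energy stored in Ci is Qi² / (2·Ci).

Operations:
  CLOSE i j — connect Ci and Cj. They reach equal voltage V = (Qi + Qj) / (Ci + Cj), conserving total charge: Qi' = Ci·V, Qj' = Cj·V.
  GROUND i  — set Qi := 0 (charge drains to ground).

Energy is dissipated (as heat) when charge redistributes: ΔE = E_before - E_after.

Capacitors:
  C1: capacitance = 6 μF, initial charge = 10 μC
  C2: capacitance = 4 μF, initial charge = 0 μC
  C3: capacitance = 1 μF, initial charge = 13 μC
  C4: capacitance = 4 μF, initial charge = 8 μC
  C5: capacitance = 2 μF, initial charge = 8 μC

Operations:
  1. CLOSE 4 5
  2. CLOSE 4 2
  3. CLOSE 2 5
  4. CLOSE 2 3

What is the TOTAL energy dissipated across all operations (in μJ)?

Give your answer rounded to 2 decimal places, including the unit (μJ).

Answer: 61.34 μJ

Derivation:
Initial: C1(6μF, Q=10μC, V=1.67V), C2(4μF, Q=0μC, V=0.00V), C3(1μF, Q=13μC, V=13.00V), C4(4μF, Q=8μC, V=2.00V), C5(2μF, Q=8μC, V=4.00V)
Op 1: CLOSE 4-5: Q_total=16.00, C_total=6.00, V=2.67; Q4=10.67, Q5=5.33; dissipated=2.667
Op 2: CLOSE 4-2: Q_total=10.67, C_total=8.00, V=1.33; Q4=5.33, Q2=5.33; dissipated=7.111
Op 3: CLOSE 2-5: Q_total=10.67, C_total=6.00, V=1.78; Q2=7.11, Q5=3.56; dissipated=1.185
Op 4: CLOSE 2-3: Q_total=20.11, C_total=5.00, V=4.02; Q2=16.09, Q3=4.02; dissipated=50.375
Total dissipated: 61.338 μJ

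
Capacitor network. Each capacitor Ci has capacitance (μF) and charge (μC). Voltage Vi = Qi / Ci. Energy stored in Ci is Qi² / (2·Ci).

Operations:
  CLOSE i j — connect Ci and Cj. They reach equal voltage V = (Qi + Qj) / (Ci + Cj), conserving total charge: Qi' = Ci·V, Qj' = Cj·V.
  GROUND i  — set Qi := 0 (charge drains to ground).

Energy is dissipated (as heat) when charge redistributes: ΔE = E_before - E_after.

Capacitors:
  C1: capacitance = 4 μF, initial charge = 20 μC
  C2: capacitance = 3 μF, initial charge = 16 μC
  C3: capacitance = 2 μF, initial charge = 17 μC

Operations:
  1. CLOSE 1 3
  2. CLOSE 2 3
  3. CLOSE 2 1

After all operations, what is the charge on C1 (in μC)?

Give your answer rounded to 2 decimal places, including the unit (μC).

Answer: 23.81 μC

Derivation:
Initial: C1(4μF, Q=20μC, V=5.00V), C2(3μF, Q=16μC, V=5.33V), C3(2μF, Q=17μC, V=8.50V)
Op 1: CLOSE 1-3: Q_total=37.00, C_total=6.00, V=6.17; Q1=24.67, Q3=12.33; dissipated=8.167
Op 2: CLOSE 2-3: Q_total=28.33, C_total=5.00, V=5.67; Q2=17.00, Q3=11.33; dissipated=0.417
Op 3: CLOSE 2-1: Q_total=41.67, C_total=7.00, V=5.95; Q2=17.86, Q1=23.81; dissipated=0.214
Final charges: Q1=23.81, Q2=17.86, Q3=11.33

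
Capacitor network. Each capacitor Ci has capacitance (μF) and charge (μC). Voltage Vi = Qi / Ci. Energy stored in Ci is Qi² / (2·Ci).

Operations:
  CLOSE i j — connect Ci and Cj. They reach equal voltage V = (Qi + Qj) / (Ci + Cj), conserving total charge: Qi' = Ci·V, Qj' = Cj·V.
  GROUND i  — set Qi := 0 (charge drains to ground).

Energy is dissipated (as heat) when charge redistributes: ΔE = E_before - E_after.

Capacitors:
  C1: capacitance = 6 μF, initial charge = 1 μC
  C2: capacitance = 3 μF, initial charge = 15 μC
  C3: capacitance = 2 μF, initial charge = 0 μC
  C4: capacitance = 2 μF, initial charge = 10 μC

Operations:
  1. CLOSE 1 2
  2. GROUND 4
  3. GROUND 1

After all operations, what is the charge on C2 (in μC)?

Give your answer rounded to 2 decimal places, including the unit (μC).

Answer: 5.33 μC

Derivation:
Initial: C1(6μF, Q=1μC, V=0.17V), C2(3μF, Q=15μC, V=5.00V), C3(2μF, Q=0μC, V=0.00V), C4(2μF, Q=10μC, V=5.00V)
Op 1: CLOSE 1-2: Q_total=16.00, C_total=9.00, V=1.78; Q1=10.67, Q2=5.33; dissipated=23.361
Op 2: GROUND 4: Q4=0; energy lost=25.000
Op 3: GROUND 1: Q1=0; energy lost=9.481
Final charges: Q1=0.00, Q2=5.33, Q3=0.00, Q4=0.00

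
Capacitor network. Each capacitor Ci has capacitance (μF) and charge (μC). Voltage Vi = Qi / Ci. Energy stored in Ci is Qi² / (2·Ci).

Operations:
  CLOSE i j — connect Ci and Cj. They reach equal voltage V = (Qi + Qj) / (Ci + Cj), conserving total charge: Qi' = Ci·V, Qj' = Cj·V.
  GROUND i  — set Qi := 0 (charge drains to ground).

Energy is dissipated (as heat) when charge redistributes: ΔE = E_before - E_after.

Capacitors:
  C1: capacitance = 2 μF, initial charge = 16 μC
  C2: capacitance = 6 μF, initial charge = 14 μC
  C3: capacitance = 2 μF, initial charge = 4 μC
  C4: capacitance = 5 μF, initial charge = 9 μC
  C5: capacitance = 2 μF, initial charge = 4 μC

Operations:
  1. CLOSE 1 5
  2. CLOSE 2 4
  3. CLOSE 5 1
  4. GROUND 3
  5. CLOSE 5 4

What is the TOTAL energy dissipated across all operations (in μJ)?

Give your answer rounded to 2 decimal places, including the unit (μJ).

Answer: 28.43 μJ

Derivation:
Initial: C1(2μF, Q=16μC, V=8.00V), C2(6μF, Q=14μC, V=2.33V), C3(2μF, Q=4μC, V=2.00V), C4(5μF, Q=9μC, V=1.80V), C5(2μF, Q=4μC, V=2.00V)
Op 1: CLOSE 1-5: Q_total=20.00, C_total=4.00, V=5.00; Q1=10.00, Q5=10.00; dissipated=18.000
Op 2: CLOSE 2-4: Q_total=23.00, C_total=11.00, V=2.09; Q2=12.55, Q4=10.45; dissipated=0.388
Op 3: CLOSE 5-1: Q_total=20.00, C_total=4.00, V=5.00; Q5=10.00, Q1=10.00; dissipated=0.000
Op 4: GROUND 3: Q3=0; energy lost=4.000
Op 5: CLOSE 5-4: Q_total=20.45, C_total=7.00, V=2.92; Q5=5.84, Q4=14.61; dissipated=6.045
Total dissipated: 28.433 μJ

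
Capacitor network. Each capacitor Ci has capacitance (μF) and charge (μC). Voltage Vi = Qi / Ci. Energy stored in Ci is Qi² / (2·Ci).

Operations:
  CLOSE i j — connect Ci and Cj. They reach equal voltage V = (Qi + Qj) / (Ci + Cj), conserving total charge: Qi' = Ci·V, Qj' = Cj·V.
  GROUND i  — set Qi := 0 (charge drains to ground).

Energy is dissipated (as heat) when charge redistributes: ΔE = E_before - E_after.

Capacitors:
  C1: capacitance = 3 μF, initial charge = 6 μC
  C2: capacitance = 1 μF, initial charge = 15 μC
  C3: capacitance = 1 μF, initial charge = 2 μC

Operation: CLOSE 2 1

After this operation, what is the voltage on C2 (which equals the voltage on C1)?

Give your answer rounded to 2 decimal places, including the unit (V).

Answer: 5.25 V

Derivation:
Initial: C1(3μF, Q=6μC, V=2.00V), C2(1μF, Q=15μC, V=15.00V), C3(1μF, Q=2μC, V=2.00V)
Op 1: CLOSE 2-1: Q_total=21.00, C_total=4.00, V=5.25; Q2=5.25, Q1=15.75; dissipated=63.375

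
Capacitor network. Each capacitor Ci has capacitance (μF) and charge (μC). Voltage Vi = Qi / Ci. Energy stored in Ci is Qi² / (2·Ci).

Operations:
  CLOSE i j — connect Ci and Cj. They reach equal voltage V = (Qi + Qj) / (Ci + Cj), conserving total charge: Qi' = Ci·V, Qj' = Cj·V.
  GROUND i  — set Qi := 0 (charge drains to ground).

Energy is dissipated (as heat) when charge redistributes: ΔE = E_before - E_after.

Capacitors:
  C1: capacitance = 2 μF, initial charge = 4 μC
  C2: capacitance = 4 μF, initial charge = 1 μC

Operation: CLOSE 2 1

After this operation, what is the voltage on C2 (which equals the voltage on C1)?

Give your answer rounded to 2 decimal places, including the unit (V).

Initial: C1(2μF, Q=4μC, V=2.00V), C2(4μF, Q=1μC, V=0.25V)
Op 1: CLOSE 2-1: Q_total=5.00, C_total=6.00, V=0.83; Q2=3.33, Q1=1.67; dissipated=2.042

Answer: 0.83 V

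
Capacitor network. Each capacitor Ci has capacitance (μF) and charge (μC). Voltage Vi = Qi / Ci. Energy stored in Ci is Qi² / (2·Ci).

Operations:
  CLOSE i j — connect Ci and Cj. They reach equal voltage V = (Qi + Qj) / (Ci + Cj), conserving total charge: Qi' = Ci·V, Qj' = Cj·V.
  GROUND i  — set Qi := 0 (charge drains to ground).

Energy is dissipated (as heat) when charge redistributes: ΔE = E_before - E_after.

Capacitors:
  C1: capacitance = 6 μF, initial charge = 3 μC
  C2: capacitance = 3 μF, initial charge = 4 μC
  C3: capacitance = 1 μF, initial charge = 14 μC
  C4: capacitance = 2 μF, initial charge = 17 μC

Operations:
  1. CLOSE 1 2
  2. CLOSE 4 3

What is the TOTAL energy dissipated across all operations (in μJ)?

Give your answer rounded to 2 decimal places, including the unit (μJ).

Initial: C1(6μF, Q=3μC, V=0.50V), C2(3μF, Q=4μC, V=1.33V), C3(1μF, Q=14μC, V=14.00V), C4(2μF, Q=17μC, V=8.50V)
Op 1: CLOSE 1-2: Q_total=7.00, C_total=9.00, V=0.78; Q1=4.67, Q2=2.33; dissipated=0.694
Op 2: CLOSE 4-3: Q_total=31.00, C_total=3.00, V=10.33; Q4=20.67, Q3=10.33; dissipated=10.083
Total dissipated: 10.778 μJ

Answer: 10.78 μJ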